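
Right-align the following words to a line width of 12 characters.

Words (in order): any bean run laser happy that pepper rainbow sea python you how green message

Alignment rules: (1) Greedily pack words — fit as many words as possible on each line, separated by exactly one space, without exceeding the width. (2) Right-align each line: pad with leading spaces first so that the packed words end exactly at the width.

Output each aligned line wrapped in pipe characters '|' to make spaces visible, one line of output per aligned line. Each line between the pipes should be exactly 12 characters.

Line 1: ['any', 'bean', 'run'] (min_width=12, slack=0)
Line 2: ['laser', 'happy'] (min_width=11, slack=1)
Line 3: ['that', 'pepper'] (min_width=11, slack=1)
Line 4: ['rainbow', 'sea'] (min_width=11, slack=1)
Line 5: ['python', 'you'] (min_width=10, slack=2)
Line 6: ['how', 'green'] (min_width=9, slack=3)
Line 7: ['message'] (min_width=7, slack=5)

Answer: |any bean run|
| laser happy|
| that pepper|
| rainbow sea|
|  python you|
|   how green|
|     message|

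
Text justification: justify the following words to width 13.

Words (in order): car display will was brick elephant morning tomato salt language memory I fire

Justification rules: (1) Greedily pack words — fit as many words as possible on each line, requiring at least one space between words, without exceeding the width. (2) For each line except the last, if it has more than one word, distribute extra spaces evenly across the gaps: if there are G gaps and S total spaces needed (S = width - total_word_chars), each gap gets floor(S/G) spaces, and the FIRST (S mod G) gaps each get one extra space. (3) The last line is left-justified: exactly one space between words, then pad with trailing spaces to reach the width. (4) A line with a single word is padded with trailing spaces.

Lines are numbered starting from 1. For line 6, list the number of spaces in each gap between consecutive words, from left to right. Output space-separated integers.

Line 1: ['car', 'display'] (min_width=11, slack=2)
Line 2: ['will', 'was'] (min_width=8, slack=5)
Line 3: ['brick'] (min_width=5, slack=8)
Line 4: ['elephant'] (min_width=8, slack=5)
Line 5: ['morning'] (min_width=7, slack=6)
Line 6: ['tomato', 'salt'] (min_width=11, slack=2)
Line 7: ['language'] (min_width=8, slack=5)
Line 8: ['memory', 'I', 'fire'] (min_width=13, slack=0)

Answer: 3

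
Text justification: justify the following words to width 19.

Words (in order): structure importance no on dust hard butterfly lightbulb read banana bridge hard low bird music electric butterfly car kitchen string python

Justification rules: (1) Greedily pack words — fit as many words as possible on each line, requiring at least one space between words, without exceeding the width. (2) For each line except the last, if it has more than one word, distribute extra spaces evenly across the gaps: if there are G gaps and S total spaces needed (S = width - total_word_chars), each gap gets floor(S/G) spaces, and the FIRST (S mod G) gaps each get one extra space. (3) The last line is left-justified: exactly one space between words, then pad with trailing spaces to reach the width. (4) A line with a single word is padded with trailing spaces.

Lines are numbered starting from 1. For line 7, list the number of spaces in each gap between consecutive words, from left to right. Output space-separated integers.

Line 1: ['structure'] (min_width=9, slack=10)
Line 2: ['importance', 'no', 'on'] (min_width=16, slack=3)
Line 3: ['dust', 'hard', 'butterfly'] (min_width=19, slack=0)
Line 4: ['lightbulb', 'read'] (min_width=14, slack=5)
Line 5: ['banana', 'bridge', 'hard'] (min_width=18, slack=1)
Line 6: ['low', 'bird', 'music'] (min_width=14, slack=5)
Line 7: ['electric', 'butterfly'] (min_width=18, slack=1)
Line 8: ['car', 'kitchen', 'string'] (min_width=18, slack=1)
Line 9: ['python'] (min_width=6, slack=13)

Answer: 2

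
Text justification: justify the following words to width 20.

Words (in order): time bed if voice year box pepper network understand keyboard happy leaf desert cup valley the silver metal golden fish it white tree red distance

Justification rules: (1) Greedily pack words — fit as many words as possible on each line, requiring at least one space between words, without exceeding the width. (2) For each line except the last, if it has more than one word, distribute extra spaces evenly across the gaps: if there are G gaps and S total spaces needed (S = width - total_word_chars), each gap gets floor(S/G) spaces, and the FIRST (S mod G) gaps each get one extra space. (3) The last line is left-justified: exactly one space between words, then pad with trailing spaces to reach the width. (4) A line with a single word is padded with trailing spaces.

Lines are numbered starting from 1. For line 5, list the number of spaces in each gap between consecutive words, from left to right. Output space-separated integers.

Answer: 3 2

Derivation:
Line 1: ['time', 'bed', 'if', 'voice'] (min_width=17, slack=3)
Line 2: ['year', 'box', 'pepper'] (min_width=15, slack=5)
Line 3: ['network', 'understand'] (min_width=18, slack=2)
Line 4: ['keyboard', 'happy', 'leaf'] (min_width=19, slack=1)
Line 5: ['desert', 'cup', 'valley'] (min_width=17, slack=3)
Line 6: ['the', 'silver', 'metal'] (min_width=16, slack=4)
Line 7: ['golden', 'fish', 'it', 'white'] (min_width=20, slack=0)
Line 8: ['tree', 'red', 'distance'] (min_width=17, slack=3)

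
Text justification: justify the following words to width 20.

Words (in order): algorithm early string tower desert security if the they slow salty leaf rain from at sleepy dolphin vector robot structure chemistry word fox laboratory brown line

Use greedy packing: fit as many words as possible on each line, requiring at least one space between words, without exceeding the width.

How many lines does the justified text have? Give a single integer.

Answer: 9

Derivation:
Line 1: ['algorithm', 'early'] (min_width=15, slack=5)
Line 2: ['string', 'tower', 'desert'] (min_width=19, slack=1)
Line 3: ['security', 'if', 'the', 'they'] (min_width=20, slack=0)
Line 4: ['slow', 'salty', 'leaf', 'rain'] (min_width=20, slack=0)
Line 5: ['from', 'at', 'sleepy'] (min_width=14, slack=6)
Line 6: ['dolphin', 'vector', 'robot'] (min_width=20, slack=0)
Line 7: ['structure', 'chemistry'] (min_width=19, slack=1)
Line 8: ['word', 'fox', 'laboratory'] (min_width=19, slack=1)
Line 9: ['brown', 'line'] (min_width=10, slack=10)
Total lines: 9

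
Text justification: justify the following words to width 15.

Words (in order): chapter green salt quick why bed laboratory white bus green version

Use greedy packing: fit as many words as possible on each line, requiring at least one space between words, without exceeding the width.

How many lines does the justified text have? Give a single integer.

Answer: 5

Derivation:
Line 1: ['chapter', 'green'] (min_width=13, slack=2)
Line 2: ['salt', 'quick', 'why'] (min_width=14, slack=1)
Line 3: ['bed', 'laboratory'] (min_width=14, slack=1)
Line 4: ['white', 'bus', 'green'] (min_width=15, slack=0)
Line 5: ['version'] (min_width=7, slack=8)
Total lines: 5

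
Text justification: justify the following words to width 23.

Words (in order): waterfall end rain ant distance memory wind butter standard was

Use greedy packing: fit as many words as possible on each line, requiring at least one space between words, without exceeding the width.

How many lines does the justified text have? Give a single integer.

Answer: 3

Derivation:
Line 1: ['waterfall', 'end', 'rain', 'ant'] (min_width=22, slack=1)
Line 2: ['distance', 'memory', 'wind'] (min_width=20, slack=3)
Line 3: ['butter', 'standard', 'was'] (min_width=19, slack=4)
Total lines: 3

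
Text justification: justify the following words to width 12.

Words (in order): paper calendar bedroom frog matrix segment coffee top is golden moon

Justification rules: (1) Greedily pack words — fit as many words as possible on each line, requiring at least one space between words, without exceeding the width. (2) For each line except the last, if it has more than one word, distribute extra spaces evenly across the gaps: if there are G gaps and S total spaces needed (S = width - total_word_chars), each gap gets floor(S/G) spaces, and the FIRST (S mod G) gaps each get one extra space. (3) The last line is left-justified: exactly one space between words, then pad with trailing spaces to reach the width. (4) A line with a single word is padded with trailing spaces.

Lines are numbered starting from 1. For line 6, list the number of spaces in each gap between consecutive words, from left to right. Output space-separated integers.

Answer: 3

Derivation:
Line 1: ['paper'] (min_width=5, slack=7)
Line 2: ['calendar'] (min_width=8, slack=4)
Line 3: ['bedroom', 'frog'] (min_width=12, slack=0)
Line 4: ['matrix'] (min_width=6, slack=6)
Line 5: ['segment'] (min_width=7, slack=5)
Line 6: ['coffee', 'top'] (min_width=10, slack=2)
Line 7: ['is', 'golden'] (min_width=9, slack=3)
Line 8: ['moon'] (min_width=4, slack=8)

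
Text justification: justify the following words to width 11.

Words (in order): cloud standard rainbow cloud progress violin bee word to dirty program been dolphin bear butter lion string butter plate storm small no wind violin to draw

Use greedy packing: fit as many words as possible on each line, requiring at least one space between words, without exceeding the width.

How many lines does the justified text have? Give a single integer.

Line 1: ['cloud'] (min_width=5, slack=6)
Line 2: ['standard'] (min_width=8, slack=3)
Line 3: ['rainbow'] (min_width=7, slack=4)
Line 4: ['cloud'] (min_width=5, slack=6)
Line 5: ['progress'] (min_width=8, slack=3)
Line 6: ['violin', 'bee'] (min_width=10, slack=1)
Line 7: ['word', 'to'] (min_width=7, slack=4)
Line 8: ['dirty'] (min_width=5, slack=6)
Line 9: ['program'] (min_width=7, slack=4)
Line 10: ['been'] (min_width=4, slack=7)
Line 11: ['dolphin'] (min_width=7, slack=4)
Line 12: ['bear', 'butter'] (min_width=11, slack=0)
Line 13: ['lion', 'string'] (min_width=11, slack=0)
Line 14: ['butter'] (min_width=6, slack=5)
Line 15: ['plate', 'storm'] (min_width=11, slack=0)
Line 16: ['small', 'no'] (min_width=8, slack=3)
Line 17: ['wind', 'violin'] (min_width=11, slack=0)
Line 18: ['to', 'draw'] (min_width=7, slack=4)
Total lines: 18

Answer: 18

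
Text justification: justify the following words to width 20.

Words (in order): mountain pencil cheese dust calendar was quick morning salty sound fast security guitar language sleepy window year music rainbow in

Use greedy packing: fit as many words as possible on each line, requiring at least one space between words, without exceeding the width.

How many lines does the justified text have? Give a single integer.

Line 1: ['mountain', 'pencil'] (min_width=15, slack=5)
Line 2: ['cheese', 'dust', 'calendar'] (min_width=20, slack=0)
Line 3: ['was', 'quick', 'morning'] (min_width=17, slack=3)
Line 4: ['salty', 'sound', 'fast'] (min_width=16, slack=4)
Line 5: ['security', 'guitar'] (min_width=15, slack=5)
Line 6: ['language', 'sleepy'] (min_width=15, slack=5)
Line 7: ['window', 'year', 'music'] (min_width=17, slack=3)
Line 8: ['rainbow', 'in'] (min_width=10, slack=10)
Total lines: 8

Answer: 8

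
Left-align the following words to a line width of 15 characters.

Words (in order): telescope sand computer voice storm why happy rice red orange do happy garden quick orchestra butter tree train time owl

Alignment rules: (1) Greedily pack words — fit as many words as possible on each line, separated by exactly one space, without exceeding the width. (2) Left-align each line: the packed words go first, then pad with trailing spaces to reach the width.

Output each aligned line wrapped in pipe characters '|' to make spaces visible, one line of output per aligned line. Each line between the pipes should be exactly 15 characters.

Line 1: ['telescope', 'sand'] (min_width=14, slack=1)
Line 2: ['computer', 'voice'] (min_width=14, slack=1)
Line 3: ['storm', 'why', 'happy'] (min_width=15, slack=0)
Line 4: ['rice', 'red', 'orange'] (min_width=15, slack=0)
Line 5: ['do', 'happy', 'garden'] (min_width=15, slack=0)
Line 6: ['quick', 'orchestra'] (min_width=15, slack=0)
Line 7: ['butter', 'tree'] (min_width=11, slack=4)
Line 8: ['train', 'time', 'owl'] (min_width=14, slack=1)

Answer: |telescope sand |
|computer voice |
|storm why happy|
|rice red orange|
|do happy garden|
|quick orchestra|
|butter tree    |
|train time owl |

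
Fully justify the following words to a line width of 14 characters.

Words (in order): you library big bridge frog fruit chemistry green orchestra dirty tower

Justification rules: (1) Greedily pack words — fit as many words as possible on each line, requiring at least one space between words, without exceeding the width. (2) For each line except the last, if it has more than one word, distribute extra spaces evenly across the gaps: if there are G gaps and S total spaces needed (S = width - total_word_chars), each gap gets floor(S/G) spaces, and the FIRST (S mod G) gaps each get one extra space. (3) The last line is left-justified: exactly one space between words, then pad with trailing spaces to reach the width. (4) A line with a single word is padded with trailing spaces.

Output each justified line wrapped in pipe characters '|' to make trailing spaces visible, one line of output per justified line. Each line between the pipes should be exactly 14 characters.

Line 1: ['you', 'library'] (min_width=11, slack=3)
Line 2: ['big', 'bridge'] (min_width=10, slack=4)
Line 3: ['frog', 'fruit'] (min_width=10, slack=4)
Line 4: ['chemistry'] (min_width=9, slack=5)
Line 5: ['green'] (min_width=5, slack=9)
Line 6: ['orchestra'] (min_width=9, slack=5)
Line 7: ['dirty', 'tower'] (min_width=11, slack=3)

Answer: |you    library|
|big     bridge|
|frog     fruit|
|chemistry     |
|green         |
|orchestra     |
|dirty tower   |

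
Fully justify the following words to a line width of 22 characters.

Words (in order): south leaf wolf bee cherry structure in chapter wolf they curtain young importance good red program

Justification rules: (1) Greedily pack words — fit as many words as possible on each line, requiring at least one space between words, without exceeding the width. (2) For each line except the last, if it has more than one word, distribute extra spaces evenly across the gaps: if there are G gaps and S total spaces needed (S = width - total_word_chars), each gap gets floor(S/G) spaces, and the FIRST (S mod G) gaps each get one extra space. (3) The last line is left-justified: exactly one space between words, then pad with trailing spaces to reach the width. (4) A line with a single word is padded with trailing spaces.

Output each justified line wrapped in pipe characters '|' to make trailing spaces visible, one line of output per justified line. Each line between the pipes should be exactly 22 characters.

Line 1: ['south', 'leaf', 'wolf', 'bee'] (min_width=19, slack=3)
Line 2: ['cherry', 'structure', 'in'] (min_width=19, slack=3)
Line 3: ['chapter', 'wolf', 'they'] (min_width=17, slack=5)
Line 4: ['curtain', 'young'] (min_width=13, slack=9)
Line 5: ['importance', 'good', 'red'] (min_width=19, slack=3)
Line 6: ['program'] (min_width=7, slack=15)

Answer: |south  leaf  wolf  bee|
|cherry   structure  in|
|chapter    wolf   they|
|curtain          young|
|importance   good  red|
|program               |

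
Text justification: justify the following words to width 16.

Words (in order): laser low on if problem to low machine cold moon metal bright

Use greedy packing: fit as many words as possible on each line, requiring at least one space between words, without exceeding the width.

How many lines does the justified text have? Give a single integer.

Answer: 5

Derivation:
Line 1: ['laser', 'low', 'on', 'if'] (min_width=15, slack=1)
Line 2: ['problem', 'to', 'low'] (min_width=14, slack=2)
Line 3: ['machine', 'cold'] (min_width=12, slack=4)
Line 4: ['moon', 'metal'] (min_width=10, slack=6)
Line 5: ['bright'] (min_width=6, slack=10)
Total lines: 5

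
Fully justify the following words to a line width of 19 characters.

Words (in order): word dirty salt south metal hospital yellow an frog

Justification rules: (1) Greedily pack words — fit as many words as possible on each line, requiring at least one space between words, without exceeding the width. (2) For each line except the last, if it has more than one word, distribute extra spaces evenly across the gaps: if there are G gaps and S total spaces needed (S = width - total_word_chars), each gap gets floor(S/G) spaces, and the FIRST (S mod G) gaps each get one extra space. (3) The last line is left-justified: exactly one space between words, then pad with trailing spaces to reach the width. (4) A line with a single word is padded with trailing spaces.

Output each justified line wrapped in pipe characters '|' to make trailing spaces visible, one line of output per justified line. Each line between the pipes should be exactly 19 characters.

Line 1: ['word', 'dirty', 'salt'] (min_width=15, slack=4)
Line 2: ['south', 'metal'] (min_width=11, slack=8)
Line 3: ['hospital', 'yellow', 'an'] (min_width=18, slack=1)
Line 4: ['frog'] (min_width=4, slack=15)

Answer: |word   dirty   salt|
|south         metal|
|hospital  yellow an|
|frog               |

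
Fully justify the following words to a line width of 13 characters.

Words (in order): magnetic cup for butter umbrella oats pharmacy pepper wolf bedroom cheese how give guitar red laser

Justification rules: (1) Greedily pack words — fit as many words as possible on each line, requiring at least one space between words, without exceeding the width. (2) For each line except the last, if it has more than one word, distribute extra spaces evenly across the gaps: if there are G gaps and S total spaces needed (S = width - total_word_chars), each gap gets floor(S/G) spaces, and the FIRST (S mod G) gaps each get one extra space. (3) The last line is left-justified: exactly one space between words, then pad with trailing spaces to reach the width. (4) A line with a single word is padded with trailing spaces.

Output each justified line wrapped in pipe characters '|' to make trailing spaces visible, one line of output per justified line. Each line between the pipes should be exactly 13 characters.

Line 1: ['magnetic', 'cup'] (min_width=12, slack=1)
Line 2: ['for', 'butter'] (min_width=10, slack=3)
Line 3: ['umbrella', 'oats'] (min_width=13, slack=0)
Line 4: ['pharmacy'] (min_width=8, slack=5)
Line 5: ['pepper', 'wolf'] (min_width=11, slack=2)
Line 6: ['bedroom'] (min_width=7, slack=6)
Line 7: ['cheese', 'how'] (min_width=10, slack=3)
Line 8: ['give', 'guitar'] (min_width=11, slack=2)
Line 9: ['red', 'laser'] (min_width=9, slack=4)

Answer: |magnetic  cup|
|for    butter|
|umbrella oats|
|pharmacy     |
|pepper   wolf|
|bedroom      |
|cheese    how|
|give   guitar|
|red laser    |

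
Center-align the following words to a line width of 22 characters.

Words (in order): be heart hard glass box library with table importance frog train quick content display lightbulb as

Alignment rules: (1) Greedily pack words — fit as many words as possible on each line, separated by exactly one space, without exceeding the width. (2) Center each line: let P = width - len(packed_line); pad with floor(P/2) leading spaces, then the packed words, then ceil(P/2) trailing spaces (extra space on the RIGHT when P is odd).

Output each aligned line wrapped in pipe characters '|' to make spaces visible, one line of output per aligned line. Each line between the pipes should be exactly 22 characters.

Line 1: ['be', 'heart', 'hard', 'glass'] (min_width=19, slack=3)
Line 2: ['box', 'library', 'with', 'table'] (min_width=22, slack=0)
Line 3: ['importance', 'frog', 'train'] (min_width=21, slack=1)
Line 4: ['quick', 'content', 'display'] (min_width=21, slack=1)
Line 5: ['lightbulb', 'as'] (min_width=12, slack=10)

Answer: | be heart hard glass  |
|box library with table|
|importance frog train |
|quick content display |
|     lightbulb as     |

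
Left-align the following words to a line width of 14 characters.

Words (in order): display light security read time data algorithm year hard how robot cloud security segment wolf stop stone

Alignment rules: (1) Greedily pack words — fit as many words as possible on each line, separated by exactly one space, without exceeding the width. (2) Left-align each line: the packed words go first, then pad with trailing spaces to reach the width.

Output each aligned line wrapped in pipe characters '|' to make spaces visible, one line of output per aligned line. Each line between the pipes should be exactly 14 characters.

Line 1: ['display', 'light'] (min_width=13, slack=1)
Line 2: ['security', 'read'] (min_width=13, slack=1)
Line 3: ['time', 'data'] (min_width=9, slack=5)
Line 4: ['algorithm', 'year'] (min_width=14, slack=0)
Line 5: ['hard', 'how', 'robot'] (min_width=14, slack=0)
Line 6: ['cloud', 'security'] (min_width=14, slack=0)
Line 7: ['segment', 'wolf'] (min_width=12, slack=2)
Line 8: ['stop', 'stone'] (min_width=10, slack=4)

Answer: |display light |
|security read |
|time data     |
|algorithm year|
|hard how robot|
|cloud security|
|segment wolf  |
|stop stone    |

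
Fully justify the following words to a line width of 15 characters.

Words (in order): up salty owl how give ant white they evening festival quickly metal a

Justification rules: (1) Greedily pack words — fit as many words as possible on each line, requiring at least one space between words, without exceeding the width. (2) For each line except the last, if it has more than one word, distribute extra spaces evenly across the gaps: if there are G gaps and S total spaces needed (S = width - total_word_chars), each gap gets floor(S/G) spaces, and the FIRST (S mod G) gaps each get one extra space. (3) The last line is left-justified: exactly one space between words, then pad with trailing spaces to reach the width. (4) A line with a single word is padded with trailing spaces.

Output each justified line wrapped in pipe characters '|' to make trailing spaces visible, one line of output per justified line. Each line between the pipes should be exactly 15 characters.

Answer: |up   salty  owl|
|how   give  ant|
|white      they|
|evening        |
|festival       |
|quickly metal a|

Derivation:
Line 1: ['up', 'salty', 'owl'] (min_width=12, slack=3)
Line 2: ['how', 'give', 'ant'] (min_width=12, slack=3)
Line 3: ['white', 'they'] (min_width=10, slack=5)
Line 4: ['evening'] (min_width=7, slack=8)
Line 5: ['festival'] (min_width=8, slack=7)
Line 6: ['quickly', 'metal', 'a'] (min_width=15, slack=0)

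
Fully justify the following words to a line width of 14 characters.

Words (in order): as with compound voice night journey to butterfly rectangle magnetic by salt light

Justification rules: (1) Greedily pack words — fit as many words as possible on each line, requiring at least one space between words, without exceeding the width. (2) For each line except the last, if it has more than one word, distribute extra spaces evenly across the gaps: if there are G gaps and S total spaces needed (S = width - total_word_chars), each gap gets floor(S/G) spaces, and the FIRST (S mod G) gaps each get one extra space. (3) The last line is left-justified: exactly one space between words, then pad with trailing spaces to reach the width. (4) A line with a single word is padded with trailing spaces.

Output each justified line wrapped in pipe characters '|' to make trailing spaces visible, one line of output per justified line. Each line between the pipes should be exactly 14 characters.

Line 1: ['as', 'with'] (min_width=7, slack=7)
Line 2: ['compound', 'voice'] (min_width=14, slack=0)
Line 3: ['night', 'journey'] (min_width=13, slack=1)
Line 4: ['to', 'butterfly'] (min_width=12, slack=2)
Line 5: ['rectangle'] (min_width=9, slack=5)
Line 6: ['magnetic', 'by'] (min_width=11, slack=3)
Line 7: ['salt', 'light'] (min_width=10, slack=4)

Answer: |as        with|
|compound voice|
|night  journey|
|to   butterfly|
|rectangle     |
|magnetic    by|
|salt light    |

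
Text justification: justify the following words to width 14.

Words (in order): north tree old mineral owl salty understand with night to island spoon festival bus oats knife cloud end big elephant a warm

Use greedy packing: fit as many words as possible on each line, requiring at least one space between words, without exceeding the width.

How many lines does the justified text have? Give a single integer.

Answer: 11

Derivation:
Line 1: ['north', 'tree', 'old'] (min_width=14, slack=0)
Line 2: ['mineral', 'owl'] (min_width=11, slack=3)
Line 3: ['salty'] (min_width=5, slack=9)
Line 4: ['understand'] (min_width=10, slack=4)
Line 5: ['with', 'night', 'to'] (min_width=13, slack=1)
Line 6: ['island', 'spoon'] (min_width=12, slack=2)
Line 7: ['festival', 'bus'] (min_width=12, slack=2)
Line 8: ['oats', 'knife'] (min_width=10, slack=4)
Line 9: ['cloud', 'end', 'big'] (min_width=13, slack=1)
Line 10: ['elephant', 'a'] (min_width=10, slack=4)
Line 11: ['warm'] (min_width=4, slack=10)
Total lines: 11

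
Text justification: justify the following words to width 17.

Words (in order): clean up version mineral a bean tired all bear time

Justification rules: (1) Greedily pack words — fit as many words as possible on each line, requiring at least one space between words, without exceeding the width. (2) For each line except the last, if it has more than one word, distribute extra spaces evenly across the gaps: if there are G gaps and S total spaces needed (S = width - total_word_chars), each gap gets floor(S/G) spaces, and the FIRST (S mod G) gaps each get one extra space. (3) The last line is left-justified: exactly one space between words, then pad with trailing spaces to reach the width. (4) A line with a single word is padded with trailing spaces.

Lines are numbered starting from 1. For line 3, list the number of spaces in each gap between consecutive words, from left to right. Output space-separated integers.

Answer: 3 2

Derivation:
Line 1: ['clean', 'up', 'version'] (min_width=16, slack=1)
Line 2: ['mineral', 'a', 'bean'] (min_width=14, slack=3)
Line 3: ['tired', 'all', 'bear'] (min_width=14, slack=3)
Line 4: ['time'] (min_width=4, slack=13)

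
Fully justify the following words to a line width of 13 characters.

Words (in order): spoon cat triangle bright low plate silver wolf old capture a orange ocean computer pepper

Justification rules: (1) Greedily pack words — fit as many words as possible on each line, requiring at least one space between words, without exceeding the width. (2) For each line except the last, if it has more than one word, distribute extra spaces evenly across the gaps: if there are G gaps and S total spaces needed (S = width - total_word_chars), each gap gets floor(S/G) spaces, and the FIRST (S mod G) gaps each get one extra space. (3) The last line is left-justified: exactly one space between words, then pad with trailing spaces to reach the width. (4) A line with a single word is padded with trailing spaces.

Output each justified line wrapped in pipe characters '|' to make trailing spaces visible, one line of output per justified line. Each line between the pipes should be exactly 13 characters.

Answer: |spoon     cat|
|triangle     |
|bright    low|
|plate  silver|
|wolf      old|
|capture     a|
|orange  ocean|
|computer     |
|pepper       |

Derivation:
Line 1: ['spoon', 'cat'] (min_width=9, slack=4)
Line 2: ['triangle'] (min_width=8, slack=5)
Line 3: ['bright', 'low'] (min_width=10, slack=3)
Line 4: ['plate', 'silver'] (min_width=12, slack=1)
Line 5: ['wolf', 'old'] (min_width=8, slack=5)
Line 6: ['capture', 'a'] (min_width=9, slack=4)
Line 7: ['orange', 'ocean'] (min_width=12, slack=1)
Line 8: ['computer'] (min_width=8, slack=5)
Line 9: ['pepper'] (min_width=6, slack=7)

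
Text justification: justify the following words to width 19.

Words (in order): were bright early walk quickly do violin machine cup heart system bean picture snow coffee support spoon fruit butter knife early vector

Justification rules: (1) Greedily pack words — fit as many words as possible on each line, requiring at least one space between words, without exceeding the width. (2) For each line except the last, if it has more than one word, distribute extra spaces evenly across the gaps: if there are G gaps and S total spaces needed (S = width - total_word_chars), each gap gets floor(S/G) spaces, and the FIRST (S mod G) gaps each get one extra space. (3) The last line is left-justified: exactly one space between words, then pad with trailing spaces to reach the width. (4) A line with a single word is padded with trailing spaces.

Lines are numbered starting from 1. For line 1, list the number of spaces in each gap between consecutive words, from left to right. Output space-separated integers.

Answer: 2 2

Derivation:
Line 1: ['were', 'bright', 'early'] (min_width=17, slack=2)
Line 2: ['walk', 'quickly', 'do'] (min_width=15, slack=4)
Line 3: ['violin', 'machine', 'cup'] (min_width=18, slack=1)
Line 4: ['heart', 'system', 'bean'] (min_width=17, slack=2)
Line 5: ['picture', 'snow', 'coffee'] (min_width=19, slack=0)
Line 6: ['support', 'spoon', 'fruit'] (min_width=19, slack=0)
Line 7: ['butter', 'knife', 'early'] (min_width=18, slack=1)
Line 8: ['vector'] (min_width=6, slack=13)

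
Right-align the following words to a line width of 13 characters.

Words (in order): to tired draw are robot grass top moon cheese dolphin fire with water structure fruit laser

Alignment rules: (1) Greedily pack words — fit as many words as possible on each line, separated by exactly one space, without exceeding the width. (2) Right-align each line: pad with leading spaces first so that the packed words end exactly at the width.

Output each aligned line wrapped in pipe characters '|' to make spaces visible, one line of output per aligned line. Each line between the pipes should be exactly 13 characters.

Line 1: ['to', 'tired', 'draw'] (min_width=13, slack=0)
Line 2: ['are', 'robot'] (min_width=9, slack=4)
Line 3: ['grass', 'top'] (min_width=9, slack=4)
Line 4: ['moon', 'cheese'] (min_width=11, slack=2)
Line 5: ['dolphin', 'fire'] (min_width=12, slack=1)
Line 6: ['with', 'water'] (min_width=10, slack=3)
Line 7: ['structure'] (min_width=9, slack=4)
Line 8: ['fruit', 'laser'] (min_width=11, slack=2)

Answer: |to tired draw|
|    are robot|
|    grass top|
|  moon cheese|
| dolphin fire|
|   with water|
|    structure|
|  fruit laser|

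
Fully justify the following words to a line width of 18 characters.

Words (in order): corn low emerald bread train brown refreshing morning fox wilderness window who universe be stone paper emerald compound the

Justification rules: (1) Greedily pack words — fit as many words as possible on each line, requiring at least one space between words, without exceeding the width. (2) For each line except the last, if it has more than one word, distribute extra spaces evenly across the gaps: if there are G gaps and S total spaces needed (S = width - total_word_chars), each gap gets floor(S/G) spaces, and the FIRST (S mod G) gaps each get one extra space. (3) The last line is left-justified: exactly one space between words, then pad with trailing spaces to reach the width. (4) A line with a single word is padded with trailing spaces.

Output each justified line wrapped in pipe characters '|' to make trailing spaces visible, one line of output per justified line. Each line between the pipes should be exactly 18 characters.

Answer: |corn  low  emerald|
|bread  train brown|
|refreshing morning|
|fox     wilderness|
|window         who|
|universe  be stone|
|paper      emerald|
|compound the      |

Derivation:
Line 1: ['corn', 'low', 'emerald'] (min_width=16, slack=2)
Line 2: ['bread', 'train', 'brown'] (min_width=17, slack=1)
Line 3: ['refreshing', 'morning'] (min_width=18, slack=0)
Line 4: ['fox', 'wilderness'] (min_width=14, slack=4)
Line 5: ['window', 'who'] (min_width=10, slack=8)
Line 6: ['universe', 'be', 'stone'] (min_width=17, slack=1)
Line 7: ['paper', 'emerald'] (min_width=13, slack=5)
Line 8: ['compound', 'the'] (min_width=12, slack=6)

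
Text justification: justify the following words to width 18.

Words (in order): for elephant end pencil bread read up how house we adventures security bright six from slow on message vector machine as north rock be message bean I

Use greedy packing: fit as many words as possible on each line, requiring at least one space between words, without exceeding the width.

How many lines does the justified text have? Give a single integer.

Line 1: ['for', 'elephant', 'end'] (min_width=16, slack=2)
Line 2: ['pencil', 'bread', 'read'] (min_width=17, slack=1)
Line 3: ['up', 'how', 'house', 'we'] (min_width=15, slack=3)
Line 4: ['adventures'] (min_width=10, slack=8)
Line 5: ['security', 'bright'] (min_width=15, slack=3)
Line 6: ['six', 'from', 'slow', 'on'] (min_width=16, slack=2)
Line 7: ['message', 'vector'] (min_width=14, slack=4)
Line 8: ['machine', 'as', 'north'] (min_width=16, slack=2)
Line 9: ['rock', 'be', 'message'] (min_width=15, slack=3)
Line 10: ['bean', 'I'] (min_width=6, slack=12)
Total lines: 10

Answer: 10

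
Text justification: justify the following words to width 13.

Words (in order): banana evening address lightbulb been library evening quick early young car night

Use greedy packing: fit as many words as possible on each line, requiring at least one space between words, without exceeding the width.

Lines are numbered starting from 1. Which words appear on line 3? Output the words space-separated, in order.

Line 1: ['banana'] (min_width=6, slack=7)
Line 2: ['evening'] (min_width=7, slack=6)
Line 3: ['address'] (min_width=7, slack=6)
Line 4: ['lightbulb'] (min_width=9, slack=4)
Line 5: ['been', 'library'] (min_width=12, slack=1)
Line 6: ['evening', 'quick'] (min_width=13, slack=0)
Line 7: ['early', 'young'] (min_width=11, slack=2)
Line 8: ['car', 'night'] (min_width=9, slack=4)

Answer: address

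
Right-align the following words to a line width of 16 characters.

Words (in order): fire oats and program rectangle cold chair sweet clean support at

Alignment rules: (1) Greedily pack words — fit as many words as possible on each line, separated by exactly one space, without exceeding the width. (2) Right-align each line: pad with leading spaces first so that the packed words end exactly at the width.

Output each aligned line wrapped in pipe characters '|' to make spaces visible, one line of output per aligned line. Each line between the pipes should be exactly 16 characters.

Answer: |   fire oats and|
|         program|
|  rectangle cold|
|     chair sweet|
|clean support at|

Derivation:
Line 1: ['fire', 'oats', 'and'] (min_width=13, slack=3)
Line 2: ['program'] (min_width=7, slack=9)
Line 3: ['rectangle', 'cold'] (min_width=14, slack=2)
Line 4: ['chair', 'sweet'] (min_width=11, slack=5)
Line 5: ['clean', 'support', 'at'] (min_width=16, slack=0)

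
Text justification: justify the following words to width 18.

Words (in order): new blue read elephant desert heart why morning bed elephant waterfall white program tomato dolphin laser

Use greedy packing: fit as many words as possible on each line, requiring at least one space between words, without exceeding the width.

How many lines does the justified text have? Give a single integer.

Answer: 7

Derivation:
Line 1: ['new', 'blue', 'read'] (min_width=13, slack=5)
Line 2: ['elephant', 'desert'] (min_width=15, slack=3)
Line 3: ['heart', 'why', 'morning'] (min_width=17, slack=1)
Line 4: ['bed', 'elephant'] (min_width=12, slack=6)
Line 5: ['waterfall', 'white'] (min_width=15, slack=3)
Line 6: ['program', 'tomato'] (min_width=14, slack=4)
Line 7: ['dolphin', 'laser'] (min_width=13, slack=5)
Total lines: 7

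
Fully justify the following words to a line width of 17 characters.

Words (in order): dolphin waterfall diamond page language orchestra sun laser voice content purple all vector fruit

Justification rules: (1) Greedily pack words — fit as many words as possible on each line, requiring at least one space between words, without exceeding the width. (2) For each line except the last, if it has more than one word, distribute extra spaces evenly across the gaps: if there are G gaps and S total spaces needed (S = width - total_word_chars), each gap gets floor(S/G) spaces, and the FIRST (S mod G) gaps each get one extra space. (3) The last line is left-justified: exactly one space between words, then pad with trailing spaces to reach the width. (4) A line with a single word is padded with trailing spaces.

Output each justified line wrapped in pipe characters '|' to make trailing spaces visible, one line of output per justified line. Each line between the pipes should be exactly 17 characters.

Line 1: ['dolphin', 'waterfall'] (min_width=17, slack=0)
Line 2: ['diamond', 'page'] (min_width=12, slack=5)
Line 3: ['language'] (min_width=8, slack=9)
Line 4: ['orchestra', 'sun'] (min_width=13, slack=4)
Line 5: ['laser', 'voice'] (min_width=11, slack=6)
Line 6: ['content', 'purple'] (min_width=14, slack=3)
Line 7: ['all', 'vector', 'fruit'] (min_width=16, slack=1)

Answer: |dolphin waterfall|
|diamond      page|
|language         |
|orchestra     sun|
|laser       voice|
|content    purple|
|all vector fruit |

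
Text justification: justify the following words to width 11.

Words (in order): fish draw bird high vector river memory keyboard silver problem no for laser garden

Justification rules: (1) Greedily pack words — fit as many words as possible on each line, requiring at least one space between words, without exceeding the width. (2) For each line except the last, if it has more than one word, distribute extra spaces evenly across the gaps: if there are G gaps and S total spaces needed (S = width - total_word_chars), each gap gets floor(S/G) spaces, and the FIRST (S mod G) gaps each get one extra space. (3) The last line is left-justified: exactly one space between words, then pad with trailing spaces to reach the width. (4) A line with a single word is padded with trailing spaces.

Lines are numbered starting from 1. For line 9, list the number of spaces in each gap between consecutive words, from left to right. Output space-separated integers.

Answer: 3

Derivation:
Line 1: ['fish', 'draw'] (min_width=9, slack=2)
Line 2: ['bird', 'high'] (min_width=9, slack=2)
Line 3: ['vector'] (min_width=6, slack=5)
Line 4: ['river'] (min_width=5, slack=6)
Line 5: ['memory'] (min_width=6, slack=5)
Line 6: ['keyboard'] (min_width=8, slack=3)
Line 7: ['silver'] (min_width=6, slack=5)
Line 8: ['problem', 'no'] (min_width=10, slack=1)
Line 9: ['for', 'laser'] (min_width=9, slack=2)
Line 10: ['garden'] (min_width=6, slack=5)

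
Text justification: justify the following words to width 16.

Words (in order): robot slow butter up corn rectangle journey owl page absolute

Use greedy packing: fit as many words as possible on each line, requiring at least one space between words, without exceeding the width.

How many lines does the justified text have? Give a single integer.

Line 1: ['robot', 'slow'] (min_width=10, slack=6)
Line 2: ['butter', 'up', 'corn'] (min_width=14, slack=2)
Line 3: ['rectangle'] (min_width=9, slack=7)
Line 4: ['journey', 'owl', 'page'] (min_width=16, slack=0)
Line 5: ['absolute'] (min_width=8, slack=8)
Total lines: 5

Answer: 5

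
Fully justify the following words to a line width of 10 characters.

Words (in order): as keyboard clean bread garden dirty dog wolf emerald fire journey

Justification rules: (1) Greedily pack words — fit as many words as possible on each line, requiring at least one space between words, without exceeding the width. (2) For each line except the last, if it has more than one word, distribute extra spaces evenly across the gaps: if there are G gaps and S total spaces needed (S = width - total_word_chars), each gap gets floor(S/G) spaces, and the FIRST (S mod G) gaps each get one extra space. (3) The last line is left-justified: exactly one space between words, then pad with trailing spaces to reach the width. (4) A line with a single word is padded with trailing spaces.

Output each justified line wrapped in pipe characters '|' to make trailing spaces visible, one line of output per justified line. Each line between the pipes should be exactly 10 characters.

Line 1: ['as'] (min_width=2, slack=8)
Line 2: ['keyboard'] (min_width=8, slack=2)
Line 3: ['clean'] (min_width=5, slack=5)
Line 4: ['bread'] (min_width=5, slack=5)
Line 5: ['garden'] (min_width=6, slack=4)
Line 6: ['dirty', 'dog'] (min_width=9, slack=1)
Line 7: ['wolf'] (min_width=4, slack=6)
Line 8: ['emerald'] (min_width=7, slack=3)
Line 9: ['fire'] (min_width=4, slack=6)
Line 10: ['journey'] (min_width=7, slack=3)

Answer: |as        |
|keyboard  |
|clean     |
|bread     |
|garden    |
|dirty  dog|
|wolf      |
|emerald   |
|fire      |
|journey   |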